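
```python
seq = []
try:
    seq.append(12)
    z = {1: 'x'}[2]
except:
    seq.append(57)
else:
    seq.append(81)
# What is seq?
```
[12, 57]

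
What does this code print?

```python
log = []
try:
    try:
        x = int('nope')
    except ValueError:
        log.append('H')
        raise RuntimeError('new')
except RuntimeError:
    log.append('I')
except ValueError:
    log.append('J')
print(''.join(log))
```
HI

New RuntimeError raised, caught by outer RuntimeError handler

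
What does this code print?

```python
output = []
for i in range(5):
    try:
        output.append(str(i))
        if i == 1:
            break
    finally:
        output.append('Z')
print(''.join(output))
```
0Z1Z

finally runs even when breaking out of loop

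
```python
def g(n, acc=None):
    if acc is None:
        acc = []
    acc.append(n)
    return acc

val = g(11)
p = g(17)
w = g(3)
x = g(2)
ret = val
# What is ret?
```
[11]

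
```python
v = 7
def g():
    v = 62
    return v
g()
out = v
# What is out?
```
7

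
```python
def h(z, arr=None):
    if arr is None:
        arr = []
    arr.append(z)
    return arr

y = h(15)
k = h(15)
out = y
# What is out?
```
[15]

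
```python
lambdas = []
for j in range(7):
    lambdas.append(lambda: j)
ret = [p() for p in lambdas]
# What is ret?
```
[6, 6, 6, 6, 6, 6, 6]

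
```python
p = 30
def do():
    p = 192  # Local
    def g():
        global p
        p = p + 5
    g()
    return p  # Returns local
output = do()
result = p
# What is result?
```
35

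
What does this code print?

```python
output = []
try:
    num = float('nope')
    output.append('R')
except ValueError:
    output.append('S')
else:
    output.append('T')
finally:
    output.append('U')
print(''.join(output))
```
SU

Exception: except runs, else skipped, finally runs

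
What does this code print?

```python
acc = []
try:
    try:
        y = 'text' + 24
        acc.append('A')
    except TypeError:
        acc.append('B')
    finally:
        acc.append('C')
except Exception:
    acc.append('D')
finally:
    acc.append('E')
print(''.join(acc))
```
BCE

Both finally blocks run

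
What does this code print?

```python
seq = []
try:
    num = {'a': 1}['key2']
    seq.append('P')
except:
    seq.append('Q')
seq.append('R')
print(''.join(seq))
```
QR

Exception raised in try, caught by bare except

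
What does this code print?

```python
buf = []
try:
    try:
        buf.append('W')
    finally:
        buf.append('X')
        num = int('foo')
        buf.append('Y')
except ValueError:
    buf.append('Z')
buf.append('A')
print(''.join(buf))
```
WXZA

Exception in inner finally caught by outer except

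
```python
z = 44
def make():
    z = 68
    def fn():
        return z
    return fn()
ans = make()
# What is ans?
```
68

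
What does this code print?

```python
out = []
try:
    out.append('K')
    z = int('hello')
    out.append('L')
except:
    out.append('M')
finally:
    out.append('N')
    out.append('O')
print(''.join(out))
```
KMNO

Code before exception runs, then except, then all of finally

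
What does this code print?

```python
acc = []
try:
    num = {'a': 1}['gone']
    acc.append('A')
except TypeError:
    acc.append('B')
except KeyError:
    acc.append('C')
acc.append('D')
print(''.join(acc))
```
CD

KeyError is caught by its specific handler, not TypeError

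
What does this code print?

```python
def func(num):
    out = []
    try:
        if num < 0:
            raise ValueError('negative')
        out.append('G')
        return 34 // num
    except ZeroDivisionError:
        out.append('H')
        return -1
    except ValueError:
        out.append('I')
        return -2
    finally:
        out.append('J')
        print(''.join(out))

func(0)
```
GHJ

num=0 causes ZeroDivisionError, caught, finally prints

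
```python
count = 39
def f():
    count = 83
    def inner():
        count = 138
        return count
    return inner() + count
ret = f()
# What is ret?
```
221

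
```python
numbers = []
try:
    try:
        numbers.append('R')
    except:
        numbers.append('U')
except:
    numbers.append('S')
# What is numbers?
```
['R']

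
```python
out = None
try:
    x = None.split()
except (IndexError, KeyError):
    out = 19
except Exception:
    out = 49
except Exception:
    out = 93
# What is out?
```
49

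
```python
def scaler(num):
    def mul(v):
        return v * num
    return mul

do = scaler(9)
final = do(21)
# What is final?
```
189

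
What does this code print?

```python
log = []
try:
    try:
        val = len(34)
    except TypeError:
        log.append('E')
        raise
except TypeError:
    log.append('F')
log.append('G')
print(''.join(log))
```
EFG

raise without argument re-raises current exception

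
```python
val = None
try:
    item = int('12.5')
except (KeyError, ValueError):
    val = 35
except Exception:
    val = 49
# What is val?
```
35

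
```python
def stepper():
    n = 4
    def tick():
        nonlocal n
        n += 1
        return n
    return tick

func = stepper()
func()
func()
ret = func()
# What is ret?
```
7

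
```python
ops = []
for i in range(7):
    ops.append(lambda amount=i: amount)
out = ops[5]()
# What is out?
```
5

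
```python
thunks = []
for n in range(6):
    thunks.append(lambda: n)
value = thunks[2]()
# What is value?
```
5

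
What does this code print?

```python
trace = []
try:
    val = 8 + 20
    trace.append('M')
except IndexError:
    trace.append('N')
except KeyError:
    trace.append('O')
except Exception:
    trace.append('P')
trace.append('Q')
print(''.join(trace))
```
MQ

No exception, try block completes normally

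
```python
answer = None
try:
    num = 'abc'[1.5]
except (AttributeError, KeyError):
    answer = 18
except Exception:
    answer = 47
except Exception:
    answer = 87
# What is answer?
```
47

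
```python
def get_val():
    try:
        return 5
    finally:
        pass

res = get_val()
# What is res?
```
5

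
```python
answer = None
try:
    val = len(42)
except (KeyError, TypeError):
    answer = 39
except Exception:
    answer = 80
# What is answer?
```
39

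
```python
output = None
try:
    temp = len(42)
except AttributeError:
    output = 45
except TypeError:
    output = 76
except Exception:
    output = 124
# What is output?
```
76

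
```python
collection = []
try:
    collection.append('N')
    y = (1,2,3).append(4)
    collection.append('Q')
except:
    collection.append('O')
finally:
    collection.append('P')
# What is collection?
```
['N', 'O', 'P']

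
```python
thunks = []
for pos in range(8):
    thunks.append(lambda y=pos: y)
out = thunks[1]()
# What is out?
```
1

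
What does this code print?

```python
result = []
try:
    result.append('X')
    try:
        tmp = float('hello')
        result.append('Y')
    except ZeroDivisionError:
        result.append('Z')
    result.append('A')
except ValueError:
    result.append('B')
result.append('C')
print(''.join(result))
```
XBC

Inner handler doesn't match, propagates to outer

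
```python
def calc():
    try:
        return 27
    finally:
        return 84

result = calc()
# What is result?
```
84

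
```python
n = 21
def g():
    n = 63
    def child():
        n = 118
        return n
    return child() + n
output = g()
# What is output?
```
181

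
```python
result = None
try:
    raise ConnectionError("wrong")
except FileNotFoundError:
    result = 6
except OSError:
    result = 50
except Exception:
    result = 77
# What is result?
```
50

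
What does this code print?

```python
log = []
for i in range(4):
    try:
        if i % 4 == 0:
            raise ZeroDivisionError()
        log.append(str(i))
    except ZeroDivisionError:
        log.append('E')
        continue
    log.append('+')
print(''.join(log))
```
E1+2+3+

continue in except skips rest of loop body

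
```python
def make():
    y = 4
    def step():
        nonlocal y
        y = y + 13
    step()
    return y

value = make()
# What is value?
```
17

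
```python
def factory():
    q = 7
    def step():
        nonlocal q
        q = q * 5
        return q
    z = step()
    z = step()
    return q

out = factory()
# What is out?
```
175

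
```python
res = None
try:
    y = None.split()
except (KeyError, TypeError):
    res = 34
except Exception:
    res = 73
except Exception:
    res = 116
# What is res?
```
73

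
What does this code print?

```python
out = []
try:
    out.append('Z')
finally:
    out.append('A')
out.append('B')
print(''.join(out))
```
ZAB

try/finally without except, no exception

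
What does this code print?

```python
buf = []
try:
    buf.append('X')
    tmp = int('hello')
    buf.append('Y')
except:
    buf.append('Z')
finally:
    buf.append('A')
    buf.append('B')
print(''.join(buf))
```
XZAB

Code before exception runs, then except, then all of finally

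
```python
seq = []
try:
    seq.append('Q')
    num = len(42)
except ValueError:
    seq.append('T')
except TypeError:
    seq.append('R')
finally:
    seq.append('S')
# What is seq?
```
['Q', 'R', 'S']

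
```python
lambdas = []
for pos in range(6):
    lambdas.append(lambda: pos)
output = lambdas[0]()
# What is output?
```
5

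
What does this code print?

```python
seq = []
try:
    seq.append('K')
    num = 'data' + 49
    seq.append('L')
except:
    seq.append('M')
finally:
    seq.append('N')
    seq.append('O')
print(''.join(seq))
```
KMNO

Code before exception runs, then except, then all of finally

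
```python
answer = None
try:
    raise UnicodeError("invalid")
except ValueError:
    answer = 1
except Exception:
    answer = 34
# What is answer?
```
1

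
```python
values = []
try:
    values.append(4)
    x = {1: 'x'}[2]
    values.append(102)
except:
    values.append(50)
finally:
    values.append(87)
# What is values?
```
[4, 50, 87]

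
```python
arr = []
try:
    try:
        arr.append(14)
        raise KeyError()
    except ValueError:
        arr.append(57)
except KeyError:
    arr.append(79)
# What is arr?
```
[14, 79]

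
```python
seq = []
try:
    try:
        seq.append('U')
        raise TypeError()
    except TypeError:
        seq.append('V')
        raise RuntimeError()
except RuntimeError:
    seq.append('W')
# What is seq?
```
['U', 'V', 'W']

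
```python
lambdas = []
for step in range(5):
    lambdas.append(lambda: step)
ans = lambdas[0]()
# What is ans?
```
4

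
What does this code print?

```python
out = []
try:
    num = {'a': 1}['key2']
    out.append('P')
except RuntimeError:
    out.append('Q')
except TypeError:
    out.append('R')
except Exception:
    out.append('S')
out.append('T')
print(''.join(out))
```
ST

KeyError not specifically caught, falls to Exception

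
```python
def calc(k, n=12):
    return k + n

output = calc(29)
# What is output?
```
41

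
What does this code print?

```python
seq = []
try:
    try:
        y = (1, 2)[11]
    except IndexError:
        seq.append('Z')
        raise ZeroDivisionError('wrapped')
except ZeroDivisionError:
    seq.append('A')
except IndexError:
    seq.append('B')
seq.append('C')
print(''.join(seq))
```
ZAC

ZeroDivisionError raised and caught, original IndexError not re-raised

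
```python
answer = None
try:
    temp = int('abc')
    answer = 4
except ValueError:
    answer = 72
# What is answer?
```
72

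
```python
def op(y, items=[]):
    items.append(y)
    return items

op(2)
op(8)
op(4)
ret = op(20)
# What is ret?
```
[2, 8, 4, 20]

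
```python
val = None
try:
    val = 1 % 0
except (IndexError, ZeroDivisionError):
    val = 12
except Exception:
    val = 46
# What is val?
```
12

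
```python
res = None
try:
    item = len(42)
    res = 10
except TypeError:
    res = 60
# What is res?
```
60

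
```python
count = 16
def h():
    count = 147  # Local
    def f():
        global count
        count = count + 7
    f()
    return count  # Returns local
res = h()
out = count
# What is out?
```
23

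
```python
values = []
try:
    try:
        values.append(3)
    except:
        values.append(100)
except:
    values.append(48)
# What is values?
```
[3]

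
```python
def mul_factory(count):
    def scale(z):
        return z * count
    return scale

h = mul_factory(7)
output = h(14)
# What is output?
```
98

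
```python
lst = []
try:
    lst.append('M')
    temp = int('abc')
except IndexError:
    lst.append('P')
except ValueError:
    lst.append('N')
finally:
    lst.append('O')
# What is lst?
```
['M', 'N', 'O']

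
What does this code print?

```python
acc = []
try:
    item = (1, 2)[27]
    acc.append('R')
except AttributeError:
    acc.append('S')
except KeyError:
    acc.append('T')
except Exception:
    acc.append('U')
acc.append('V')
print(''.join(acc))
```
UV

IndexError not specifically caught, falls to Exception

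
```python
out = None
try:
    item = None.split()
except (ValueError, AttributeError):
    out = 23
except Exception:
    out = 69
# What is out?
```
23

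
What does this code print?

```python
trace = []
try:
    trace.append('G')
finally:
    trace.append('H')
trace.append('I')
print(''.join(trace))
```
GHI

try/finally without except, no exception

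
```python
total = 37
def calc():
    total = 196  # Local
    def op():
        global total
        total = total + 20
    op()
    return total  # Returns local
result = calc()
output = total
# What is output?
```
57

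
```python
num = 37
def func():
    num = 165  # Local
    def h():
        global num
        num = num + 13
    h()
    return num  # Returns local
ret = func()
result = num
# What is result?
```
50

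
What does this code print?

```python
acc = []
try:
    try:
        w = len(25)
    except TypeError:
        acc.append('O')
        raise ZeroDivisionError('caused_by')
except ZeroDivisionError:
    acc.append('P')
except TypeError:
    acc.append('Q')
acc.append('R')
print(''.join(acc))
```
OPR

ZeroDivisionError raised and caught, original TypeError not re-raised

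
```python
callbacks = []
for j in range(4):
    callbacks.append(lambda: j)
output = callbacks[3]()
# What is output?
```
3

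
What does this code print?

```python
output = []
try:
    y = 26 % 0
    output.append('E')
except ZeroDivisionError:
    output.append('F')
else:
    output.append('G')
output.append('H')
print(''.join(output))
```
FH

else block skipped when exception is caught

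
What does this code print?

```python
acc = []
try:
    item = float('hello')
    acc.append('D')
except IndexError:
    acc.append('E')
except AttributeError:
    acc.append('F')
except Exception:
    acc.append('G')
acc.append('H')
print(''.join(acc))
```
GH

ValueError not specifically caught, falls to Exception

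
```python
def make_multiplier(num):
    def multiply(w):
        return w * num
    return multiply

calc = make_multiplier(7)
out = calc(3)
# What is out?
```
21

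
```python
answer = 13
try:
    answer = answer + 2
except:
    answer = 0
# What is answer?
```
15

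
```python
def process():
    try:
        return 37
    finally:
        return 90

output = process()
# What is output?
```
90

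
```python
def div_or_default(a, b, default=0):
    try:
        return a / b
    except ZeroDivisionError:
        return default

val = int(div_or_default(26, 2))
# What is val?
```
13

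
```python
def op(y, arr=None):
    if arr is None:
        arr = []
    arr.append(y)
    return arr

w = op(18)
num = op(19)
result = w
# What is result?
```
[18]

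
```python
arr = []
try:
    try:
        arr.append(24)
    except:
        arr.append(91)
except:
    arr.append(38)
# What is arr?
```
[24]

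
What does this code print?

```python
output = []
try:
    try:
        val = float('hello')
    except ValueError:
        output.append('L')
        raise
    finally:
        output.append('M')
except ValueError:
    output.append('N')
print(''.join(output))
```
LMN

finally runs before re-raised exception propagates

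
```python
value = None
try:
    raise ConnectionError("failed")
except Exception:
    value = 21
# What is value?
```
21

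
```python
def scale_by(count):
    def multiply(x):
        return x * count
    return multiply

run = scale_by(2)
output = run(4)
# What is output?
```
8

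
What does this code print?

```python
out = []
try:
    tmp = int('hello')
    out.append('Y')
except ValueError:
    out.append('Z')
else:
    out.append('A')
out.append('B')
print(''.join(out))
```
ZB

else block skipped when exception is caught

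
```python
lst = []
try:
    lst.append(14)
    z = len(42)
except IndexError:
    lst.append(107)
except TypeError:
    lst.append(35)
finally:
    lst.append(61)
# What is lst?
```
[14, 35, 61]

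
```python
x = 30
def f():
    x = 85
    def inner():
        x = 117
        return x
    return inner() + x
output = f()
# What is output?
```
202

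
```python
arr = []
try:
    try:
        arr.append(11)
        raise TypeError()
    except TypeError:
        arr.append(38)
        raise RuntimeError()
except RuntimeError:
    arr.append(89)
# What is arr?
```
[11, 38, 89]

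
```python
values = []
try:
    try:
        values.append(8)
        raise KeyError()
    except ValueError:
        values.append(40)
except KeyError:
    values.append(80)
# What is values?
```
[8, 80]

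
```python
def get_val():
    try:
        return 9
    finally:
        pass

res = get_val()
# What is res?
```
9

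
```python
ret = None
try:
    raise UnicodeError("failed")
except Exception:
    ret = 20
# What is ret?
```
20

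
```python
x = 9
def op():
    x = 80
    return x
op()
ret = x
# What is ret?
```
9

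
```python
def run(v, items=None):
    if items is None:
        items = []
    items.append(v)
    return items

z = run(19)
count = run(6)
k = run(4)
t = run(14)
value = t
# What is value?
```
[14]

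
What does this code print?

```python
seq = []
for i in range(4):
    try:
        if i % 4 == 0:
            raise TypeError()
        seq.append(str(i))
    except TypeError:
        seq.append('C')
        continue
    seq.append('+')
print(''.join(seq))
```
C1+2+3+

continue in except skips rest of loop body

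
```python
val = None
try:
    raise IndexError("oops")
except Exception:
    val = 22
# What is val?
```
22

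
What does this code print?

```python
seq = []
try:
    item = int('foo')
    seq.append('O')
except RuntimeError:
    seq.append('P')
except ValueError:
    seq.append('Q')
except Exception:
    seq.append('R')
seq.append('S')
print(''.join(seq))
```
QS

ValueError matches before generic Exception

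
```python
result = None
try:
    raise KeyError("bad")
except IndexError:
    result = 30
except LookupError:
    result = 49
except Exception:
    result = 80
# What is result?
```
49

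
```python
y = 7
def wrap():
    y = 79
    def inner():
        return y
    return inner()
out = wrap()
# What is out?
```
79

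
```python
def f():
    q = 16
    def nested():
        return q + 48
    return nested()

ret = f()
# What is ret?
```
64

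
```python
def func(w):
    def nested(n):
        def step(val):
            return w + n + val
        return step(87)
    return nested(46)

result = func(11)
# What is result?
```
144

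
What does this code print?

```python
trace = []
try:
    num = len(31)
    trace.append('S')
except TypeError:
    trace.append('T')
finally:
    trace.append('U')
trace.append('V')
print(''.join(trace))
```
TUV

finally always runs, even after exception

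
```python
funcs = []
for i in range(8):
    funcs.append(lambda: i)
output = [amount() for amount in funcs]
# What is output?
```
[7, 7, 7, 7, 7, 7, 7, 7]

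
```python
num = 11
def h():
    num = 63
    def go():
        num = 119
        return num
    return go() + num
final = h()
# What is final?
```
182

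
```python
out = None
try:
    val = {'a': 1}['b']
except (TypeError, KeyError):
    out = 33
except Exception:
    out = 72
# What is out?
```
33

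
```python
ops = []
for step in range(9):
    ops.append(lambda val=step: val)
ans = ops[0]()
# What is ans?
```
0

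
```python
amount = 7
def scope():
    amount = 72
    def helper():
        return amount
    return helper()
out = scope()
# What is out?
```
72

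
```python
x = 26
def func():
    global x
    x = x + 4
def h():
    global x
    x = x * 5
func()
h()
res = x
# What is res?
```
150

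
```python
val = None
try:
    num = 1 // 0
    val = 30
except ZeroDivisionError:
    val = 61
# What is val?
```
61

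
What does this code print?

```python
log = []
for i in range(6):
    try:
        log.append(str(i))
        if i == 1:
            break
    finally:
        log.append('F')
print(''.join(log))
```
0F1F

finally runs even when breaking out of loop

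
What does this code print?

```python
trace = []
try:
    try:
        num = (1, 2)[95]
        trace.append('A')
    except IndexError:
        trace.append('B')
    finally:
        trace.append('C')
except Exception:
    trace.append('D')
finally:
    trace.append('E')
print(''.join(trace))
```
BCE

Both finally blocks run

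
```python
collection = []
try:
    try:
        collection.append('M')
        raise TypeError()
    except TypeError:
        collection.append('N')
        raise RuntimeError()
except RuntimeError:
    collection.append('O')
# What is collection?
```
['M', 'N', 'O']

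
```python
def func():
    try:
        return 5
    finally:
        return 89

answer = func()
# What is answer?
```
89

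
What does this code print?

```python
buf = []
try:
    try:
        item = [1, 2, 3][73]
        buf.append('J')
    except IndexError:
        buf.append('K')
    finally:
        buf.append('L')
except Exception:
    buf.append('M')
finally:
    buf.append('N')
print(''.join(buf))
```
KLN

Both finally blocks run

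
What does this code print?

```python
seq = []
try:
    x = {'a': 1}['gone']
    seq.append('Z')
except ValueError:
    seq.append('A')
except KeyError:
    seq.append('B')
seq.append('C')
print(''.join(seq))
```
BC

KeyError is caught by its specific handler, not ValueError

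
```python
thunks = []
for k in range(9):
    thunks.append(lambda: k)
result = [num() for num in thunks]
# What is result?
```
[8, 8, 8, 8, 8, 8, 8, 8, 8]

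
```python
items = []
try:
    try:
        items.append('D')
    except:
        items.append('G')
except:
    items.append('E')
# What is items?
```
['D']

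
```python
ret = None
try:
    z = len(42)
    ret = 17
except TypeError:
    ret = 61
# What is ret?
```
61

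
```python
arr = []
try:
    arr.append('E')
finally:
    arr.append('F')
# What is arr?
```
['E', 'F']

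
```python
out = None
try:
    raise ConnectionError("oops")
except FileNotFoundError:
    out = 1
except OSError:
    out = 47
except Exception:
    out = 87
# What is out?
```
47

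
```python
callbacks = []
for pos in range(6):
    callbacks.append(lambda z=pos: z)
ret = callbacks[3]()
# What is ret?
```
3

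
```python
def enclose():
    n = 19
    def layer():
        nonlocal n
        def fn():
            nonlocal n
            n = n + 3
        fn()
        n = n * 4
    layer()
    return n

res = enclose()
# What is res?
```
88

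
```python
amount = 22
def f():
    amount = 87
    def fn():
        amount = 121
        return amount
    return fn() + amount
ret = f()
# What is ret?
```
208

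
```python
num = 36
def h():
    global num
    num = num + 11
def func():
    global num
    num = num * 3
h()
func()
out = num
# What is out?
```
141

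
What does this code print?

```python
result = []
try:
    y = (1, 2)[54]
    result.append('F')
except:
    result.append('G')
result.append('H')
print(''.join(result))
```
GH

Exception raised in try, caught by bare except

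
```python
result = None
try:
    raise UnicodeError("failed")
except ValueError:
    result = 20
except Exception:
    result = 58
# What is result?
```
20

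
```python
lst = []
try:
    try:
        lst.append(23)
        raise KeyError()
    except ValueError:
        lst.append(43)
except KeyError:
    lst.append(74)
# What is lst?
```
[23, 74]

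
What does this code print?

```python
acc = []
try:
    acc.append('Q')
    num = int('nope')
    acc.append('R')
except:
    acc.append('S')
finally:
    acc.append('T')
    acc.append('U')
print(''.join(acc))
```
QSTU

Code before exception runs, then except, then all of finally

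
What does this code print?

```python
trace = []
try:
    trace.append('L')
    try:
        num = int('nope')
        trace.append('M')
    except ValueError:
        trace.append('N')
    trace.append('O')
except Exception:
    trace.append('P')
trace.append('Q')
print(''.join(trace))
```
LNOQ

Inner exception caught by inner handler, outer continues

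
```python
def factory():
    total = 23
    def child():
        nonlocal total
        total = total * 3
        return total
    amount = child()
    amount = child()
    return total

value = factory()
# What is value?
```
207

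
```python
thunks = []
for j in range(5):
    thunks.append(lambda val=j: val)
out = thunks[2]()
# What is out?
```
2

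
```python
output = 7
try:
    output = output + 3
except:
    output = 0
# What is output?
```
10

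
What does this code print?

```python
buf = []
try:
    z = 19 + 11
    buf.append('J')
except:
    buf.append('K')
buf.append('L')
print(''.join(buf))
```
JL

No exception, try block completes normally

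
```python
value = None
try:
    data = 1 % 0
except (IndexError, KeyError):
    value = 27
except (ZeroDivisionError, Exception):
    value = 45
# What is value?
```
45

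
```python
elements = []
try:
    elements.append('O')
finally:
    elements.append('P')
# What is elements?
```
['O', 'P']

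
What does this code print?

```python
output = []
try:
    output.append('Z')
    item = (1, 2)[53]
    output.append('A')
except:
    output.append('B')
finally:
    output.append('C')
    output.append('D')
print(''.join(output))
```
ZBCD

Code before exception runs, then except, then all of finally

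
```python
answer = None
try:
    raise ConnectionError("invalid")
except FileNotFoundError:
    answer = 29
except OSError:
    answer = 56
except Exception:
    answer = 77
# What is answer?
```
56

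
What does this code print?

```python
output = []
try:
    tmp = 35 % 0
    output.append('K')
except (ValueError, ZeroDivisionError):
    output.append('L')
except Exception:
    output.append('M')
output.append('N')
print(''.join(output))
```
LN

ZeroDivisionError matches tuple containing it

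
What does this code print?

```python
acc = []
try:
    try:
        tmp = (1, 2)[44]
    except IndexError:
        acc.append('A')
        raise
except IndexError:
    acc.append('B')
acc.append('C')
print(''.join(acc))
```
ABC

raise without argument re-raises current exception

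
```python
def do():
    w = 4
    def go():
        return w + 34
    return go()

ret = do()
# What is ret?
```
38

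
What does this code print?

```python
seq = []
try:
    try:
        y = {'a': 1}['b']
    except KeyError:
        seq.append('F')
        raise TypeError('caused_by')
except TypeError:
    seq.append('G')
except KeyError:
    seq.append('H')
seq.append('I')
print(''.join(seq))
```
FGI

TypeError raised and caught, original KeyError not re-raised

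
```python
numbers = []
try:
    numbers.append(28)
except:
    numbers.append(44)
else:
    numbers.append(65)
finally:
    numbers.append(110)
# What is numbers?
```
[28, 65, 110]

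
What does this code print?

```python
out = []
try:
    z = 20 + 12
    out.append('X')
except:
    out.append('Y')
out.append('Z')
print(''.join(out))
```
XZ

No exception, try block completes normally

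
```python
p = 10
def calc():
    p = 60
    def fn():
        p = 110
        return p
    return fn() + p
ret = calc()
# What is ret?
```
170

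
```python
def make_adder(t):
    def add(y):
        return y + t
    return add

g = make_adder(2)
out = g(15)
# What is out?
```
17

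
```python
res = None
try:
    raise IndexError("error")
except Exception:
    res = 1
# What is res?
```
1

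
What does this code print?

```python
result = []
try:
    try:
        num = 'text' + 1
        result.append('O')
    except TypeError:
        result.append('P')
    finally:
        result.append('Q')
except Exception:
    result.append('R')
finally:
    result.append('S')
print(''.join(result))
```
PQS

Both finally blocks run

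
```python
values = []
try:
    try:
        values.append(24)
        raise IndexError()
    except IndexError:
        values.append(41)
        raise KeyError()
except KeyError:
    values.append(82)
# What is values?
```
[24, 41, 82]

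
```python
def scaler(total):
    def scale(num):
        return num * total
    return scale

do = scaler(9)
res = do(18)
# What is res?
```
162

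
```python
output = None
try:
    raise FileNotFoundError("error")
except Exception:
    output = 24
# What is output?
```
24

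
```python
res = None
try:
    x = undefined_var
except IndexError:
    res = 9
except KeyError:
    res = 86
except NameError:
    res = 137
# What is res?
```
137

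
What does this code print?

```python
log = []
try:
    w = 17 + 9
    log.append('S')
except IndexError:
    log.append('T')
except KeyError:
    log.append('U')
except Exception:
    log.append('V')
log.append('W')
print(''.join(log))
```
SW

No exception, try block completes normally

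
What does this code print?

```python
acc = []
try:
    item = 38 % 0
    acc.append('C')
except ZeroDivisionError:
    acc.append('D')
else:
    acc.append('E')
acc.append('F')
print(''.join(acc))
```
DF

else block skipped when exception is caught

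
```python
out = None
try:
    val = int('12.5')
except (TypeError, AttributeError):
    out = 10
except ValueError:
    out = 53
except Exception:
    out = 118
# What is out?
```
53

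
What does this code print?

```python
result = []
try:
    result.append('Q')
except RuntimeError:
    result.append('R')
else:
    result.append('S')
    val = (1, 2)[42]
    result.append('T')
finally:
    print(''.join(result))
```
QS

Try succeeds, else appends 'S', IndexError in else is uncaught, finally prints before exception propagates ('T' never appended)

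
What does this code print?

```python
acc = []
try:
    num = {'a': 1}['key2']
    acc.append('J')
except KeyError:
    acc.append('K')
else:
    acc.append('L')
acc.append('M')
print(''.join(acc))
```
KM

else block skipped when exception is caught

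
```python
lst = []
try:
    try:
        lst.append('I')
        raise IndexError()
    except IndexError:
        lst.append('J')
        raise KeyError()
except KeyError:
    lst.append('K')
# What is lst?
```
['I', 'J', 'K']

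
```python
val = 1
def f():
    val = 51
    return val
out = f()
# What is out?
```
51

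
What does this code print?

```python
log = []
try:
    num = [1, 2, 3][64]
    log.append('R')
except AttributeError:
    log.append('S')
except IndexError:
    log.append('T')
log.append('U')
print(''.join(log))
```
TU

IndexError is caught by its specific handler, not AttributeError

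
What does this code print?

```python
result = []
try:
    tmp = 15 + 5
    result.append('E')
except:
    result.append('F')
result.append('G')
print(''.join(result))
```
EG

No exception, try block completes normally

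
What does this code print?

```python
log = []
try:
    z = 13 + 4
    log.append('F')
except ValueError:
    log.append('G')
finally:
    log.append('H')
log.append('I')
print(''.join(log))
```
FHI

finally runs after normal execution too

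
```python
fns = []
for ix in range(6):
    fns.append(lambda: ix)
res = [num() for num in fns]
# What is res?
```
[5, 5, 5, 5, 5, 5]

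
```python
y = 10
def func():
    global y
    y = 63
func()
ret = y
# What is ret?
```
63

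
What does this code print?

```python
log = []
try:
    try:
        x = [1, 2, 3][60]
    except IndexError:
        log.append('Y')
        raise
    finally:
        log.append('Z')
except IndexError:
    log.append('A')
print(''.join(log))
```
YZA

finally runs before re-raised exception propagates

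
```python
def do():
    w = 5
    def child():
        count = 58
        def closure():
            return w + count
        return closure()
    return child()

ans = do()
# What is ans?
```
63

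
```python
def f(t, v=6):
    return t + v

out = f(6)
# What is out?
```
12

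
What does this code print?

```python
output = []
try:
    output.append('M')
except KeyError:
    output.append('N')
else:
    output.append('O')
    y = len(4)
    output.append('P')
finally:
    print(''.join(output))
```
MO

Try succeeds, else appends 'O', TypeError in else is uncaught, finally prints before exception propagates ('P' never appended)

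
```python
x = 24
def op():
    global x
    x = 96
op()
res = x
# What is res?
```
96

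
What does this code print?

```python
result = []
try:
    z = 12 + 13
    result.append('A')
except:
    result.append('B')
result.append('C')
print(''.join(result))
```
AC

No exception, try block completes normally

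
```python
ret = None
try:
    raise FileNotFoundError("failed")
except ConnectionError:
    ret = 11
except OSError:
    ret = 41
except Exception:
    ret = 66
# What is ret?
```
41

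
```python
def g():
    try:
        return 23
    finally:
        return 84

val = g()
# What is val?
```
84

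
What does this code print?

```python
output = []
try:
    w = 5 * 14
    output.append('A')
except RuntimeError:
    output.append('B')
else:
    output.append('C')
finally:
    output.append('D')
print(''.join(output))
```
ACD

else runs before finally when no exception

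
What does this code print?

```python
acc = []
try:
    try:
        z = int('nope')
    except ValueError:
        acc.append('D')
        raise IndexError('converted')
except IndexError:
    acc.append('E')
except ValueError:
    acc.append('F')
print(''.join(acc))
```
DE

New IndexError raised, caught by outer IndexError handler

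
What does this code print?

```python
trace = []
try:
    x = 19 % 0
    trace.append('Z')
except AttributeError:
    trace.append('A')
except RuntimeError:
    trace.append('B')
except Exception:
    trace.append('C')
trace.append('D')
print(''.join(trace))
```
CD

ZeroDivisionError not specifically caught, falls to Exception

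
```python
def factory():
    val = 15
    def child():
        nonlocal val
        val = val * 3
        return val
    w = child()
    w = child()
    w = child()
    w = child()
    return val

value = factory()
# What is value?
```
1215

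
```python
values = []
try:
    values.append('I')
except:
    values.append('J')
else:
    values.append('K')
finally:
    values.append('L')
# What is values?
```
['I', 'K', 'L']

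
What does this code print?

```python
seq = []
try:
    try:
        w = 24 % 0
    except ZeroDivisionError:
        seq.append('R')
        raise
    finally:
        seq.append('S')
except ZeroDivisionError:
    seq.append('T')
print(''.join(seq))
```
RST

finally runs before re-raised exception propagates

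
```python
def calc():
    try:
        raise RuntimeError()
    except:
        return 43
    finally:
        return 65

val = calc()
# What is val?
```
65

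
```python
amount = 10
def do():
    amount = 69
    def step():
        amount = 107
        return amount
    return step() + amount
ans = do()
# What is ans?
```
176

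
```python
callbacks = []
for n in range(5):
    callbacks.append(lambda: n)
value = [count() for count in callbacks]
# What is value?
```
[4, 4, 4, 4, 4]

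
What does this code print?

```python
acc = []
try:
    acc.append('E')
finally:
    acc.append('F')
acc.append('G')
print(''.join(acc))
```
EFG

try/finally without except, no exception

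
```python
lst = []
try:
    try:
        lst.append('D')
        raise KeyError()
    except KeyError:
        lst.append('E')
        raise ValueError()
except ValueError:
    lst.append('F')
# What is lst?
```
['D', 'E', 'F']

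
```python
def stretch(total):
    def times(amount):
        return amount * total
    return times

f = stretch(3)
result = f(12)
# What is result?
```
36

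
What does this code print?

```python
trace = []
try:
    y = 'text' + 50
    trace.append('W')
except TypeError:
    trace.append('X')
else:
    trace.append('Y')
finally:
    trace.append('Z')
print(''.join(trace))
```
XZ

Exception: except runs, else skipped, finally runs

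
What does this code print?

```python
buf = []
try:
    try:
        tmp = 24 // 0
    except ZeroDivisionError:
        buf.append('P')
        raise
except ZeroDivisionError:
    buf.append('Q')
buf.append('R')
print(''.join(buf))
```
PQR

raise without argument re-raises current exception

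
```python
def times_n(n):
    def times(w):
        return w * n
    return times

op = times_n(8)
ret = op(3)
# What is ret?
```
24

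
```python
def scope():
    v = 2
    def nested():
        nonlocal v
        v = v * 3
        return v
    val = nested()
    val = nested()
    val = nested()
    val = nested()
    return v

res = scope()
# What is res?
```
162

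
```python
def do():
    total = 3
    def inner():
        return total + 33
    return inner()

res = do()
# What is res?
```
36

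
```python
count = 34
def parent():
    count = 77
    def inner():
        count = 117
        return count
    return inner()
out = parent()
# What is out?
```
117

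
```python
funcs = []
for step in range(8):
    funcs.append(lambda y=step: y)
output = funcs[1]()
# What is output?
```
1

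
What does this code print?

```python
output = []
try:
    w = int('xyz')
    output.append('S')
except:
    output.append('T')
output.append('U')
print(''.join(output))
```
TU

Exception raised in try, caught by bare except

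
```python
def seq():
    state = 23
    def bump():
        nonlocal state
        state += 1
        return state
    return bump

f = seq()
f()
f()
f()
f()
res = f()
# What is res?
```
28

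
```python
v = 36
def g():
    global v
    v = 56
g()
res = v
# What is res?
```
56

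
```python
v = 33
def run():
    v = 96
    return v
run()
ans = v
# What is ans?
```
33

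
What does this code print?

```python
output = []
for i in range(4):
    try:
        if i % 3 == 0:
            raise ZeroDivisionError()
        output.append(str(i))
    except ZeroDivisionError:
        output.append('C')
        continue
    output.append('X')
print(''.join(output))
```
C1X2XC

continue in except skips rest of loop body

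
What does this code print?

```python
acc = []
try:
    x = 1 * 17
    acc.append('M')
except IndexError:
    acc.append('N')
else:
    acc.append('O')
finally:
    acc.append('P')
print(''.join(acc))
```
MOP

else runs before finally when no exception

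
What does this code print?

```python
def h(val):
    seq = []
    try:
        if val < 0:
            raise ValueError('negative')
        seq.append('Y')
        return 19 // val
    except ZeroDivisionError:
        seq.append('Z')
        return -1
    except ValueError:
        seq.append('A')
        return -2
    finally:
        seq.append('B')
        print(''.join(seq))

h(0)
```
YZB

val=0 causes ZeroDivisionError, caught, finally prints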